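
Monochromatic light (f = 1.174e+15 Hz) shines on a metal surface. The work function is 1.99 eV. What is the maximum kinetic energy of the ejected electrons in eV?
2.8653 eV

Using Einstein's photoelectric equation: KE_max = hf - φ

First, calculate the photon energy:
E_photon = hf = (6.626×10⁻³⁴ J·s)(1.174e+15 Hz)
E_photon = 4.8553 eV

Then, the maximum kinetic energy:
KE_max = E_photon - φ = 4.8553 eV - 1.99 eV = 2.8653 eV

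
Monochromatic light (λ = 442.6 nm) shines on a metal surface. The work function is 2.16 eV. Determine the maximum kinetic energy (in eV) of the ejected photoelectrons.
0.6413 eV

Using Einstein's photoelectric equation: KE_max = hf - φ = hc/λ - φ

First, calculate the photon energy:
E_photon = hc/λ = (6.626×10⁻³⁴ J·s)(3×10⁸ m/s) / (442.6×10⁻⁹ m)
E_photon = 2.8013 eV

Then, the maximum kinetic energy:
KE_max = E_photon - φ = 2.8013 eV - 2.16 eV = 0.6413 eV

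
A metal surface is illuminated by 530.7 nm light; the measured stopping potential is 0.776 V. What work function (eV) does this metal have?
1.56 eV

The stopping potential gives the maximum kinetic energy: KE_max = eV_s = 0.776 eV

From Einstein's photoelectric equation: KE_max = hc/λ - φ
Rearranging: φ = hc/λ - KE_max

Calculate photon energy:
E_photon = hc/λ = (6.626×10⁻³⁴ J·s)(3×10⁸ m/s) / (530.7×10⁻⁹ m) = 2.3362 eV

Therefore:
φ = 2.3362 - 0.776 = 1.56 eV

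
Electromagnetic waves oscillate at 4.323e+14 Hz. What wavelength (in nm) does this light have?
693.48 nm

Using the wave equation: c = fλ

Solving for wavelength:
λ = c/f = (3×10⁸ m/s) / (4.323e+14 Hz)
λ = 693.48 nm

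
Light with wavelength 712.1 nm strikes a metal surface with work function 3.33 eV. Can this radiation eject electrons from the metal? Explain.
No

For photoemission, the photon energy must exceed the work function.

Photon energy: E = hc/λ = 1.7411 eV
Work function: φ = 3.33 eV

Since E_photon (1.7411 eV) < φ (3.33 eV), photoemission will NOT occur.
The threshold wavelength is λ₀ = hc/φ = 372.3 nm.
Since 712.1 nm > 372.3 nm, the photons lack sufficient energy.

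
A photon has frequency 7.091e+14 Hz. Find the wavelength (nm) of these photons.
422.78 nm

Using the wave equation: c = fλ

Solving for wavelength:
λ = c/f = (3×10⁸ m/s) / (7.091e+14 Hz)
λ = 422.78 nm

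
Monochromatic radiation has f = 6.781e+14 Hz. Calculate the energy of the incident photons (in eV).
2.8044 eV

Using E = hf:

E = hf = (6.626×10⁻³⁴ J·s)(6.781e+14 Hz)
E = 2.8044 eV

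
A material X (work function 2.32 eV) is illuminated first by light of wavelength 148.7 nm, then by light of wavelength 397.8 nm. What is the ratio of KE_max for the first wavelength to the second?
7.5531

Using Einstein's equation: KE_max = hc/λ - φ

For λ₁ = 148.7 nm:
E₁ = hc/λ₁ = 8.3379 eV
KE₁ = E₁ - φ = 8.3379 - 2.32 = 6.0179 eV

For λ₂ = 397.8 nm:
E₂ = hc/λ₂ = 3.1167 eV
KE₂ = E₂ - φ = 3.1167 - 2.32 = 0.7967 eV

Ratio: KE₁/KE₂ = 6.0179/0.7967 = 7.5531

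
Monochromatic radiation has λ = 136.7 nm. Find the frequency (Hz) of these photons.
2.1931e+15 Hz

Using the wave equation: c = fλ

Solving for frequency:
f = c/λ = (3×10⁸ m/s) / (136.7×10⁻⁹ m)
f = 2.1931e+15 Hz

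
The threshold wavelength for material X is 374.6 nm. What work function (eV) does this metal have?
3.31 eV

At the threshold wavelength, photon energy equals work function:
φ = hc/λ₀

Calculating:
φ = (6.626×10⁻³⁴ J·s)(3×10⁸ m/s) / (374.6×10⁻⁹ m)
φ = 3.31 eV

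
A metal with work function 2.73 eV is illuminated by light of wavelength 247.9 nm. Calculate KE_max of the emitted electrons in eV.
2.2714 eV

Using Einstein's photoelectric equation: KE_max = hf - φ = hc/λ - φ

First, calculate the photon energy:
E_photon = hc/λ = (6.626×10⁻³⁴ J·s)(3×10⁸ m/s) / (247.9×10⁻⁹ m)
E_photon = 5.0014 eV

Then, the maximum kinetic energy:
KE_max = E_photon - φ = 5.0014 eV - 2.73 eV = 2.2714 eV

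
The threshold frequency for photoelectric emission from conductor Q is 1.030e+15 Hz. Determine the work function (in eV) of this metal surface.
4.26 eV

At the threshold frequency, photon energy equals work function:
φ = hf₀

Calculating:
φ = (6.626×10⁻³⁴ J·s)(1.030e+15 Hz)
φ = 4.26 eV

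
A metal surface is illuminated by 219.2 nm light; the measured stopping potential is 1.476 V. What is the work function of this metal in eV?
4.18 eV

The stopping potential gives the maximum kinetic energy: KE_max = eV_s = 1.476 eV

From Einstein's photoelectric equation: KE_max = hc/λ - φ
Rearranging: φ = hc/λ - KE_max

Calculate photon energy:
E_photon = hc/λ = (6.626×10⁻³⁴ J·s)(3×10⁸ m/s) / (219.2×10⁻⁹ m) = 5.6562 eV

Therefore:
φ = 5.6562 - 1.476 = 4.18 eV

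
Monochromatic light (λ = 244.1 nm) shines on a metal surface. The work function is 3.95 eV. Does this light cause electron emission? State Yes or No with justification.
Yes

For photoemission, the photon energy must exceed the work function.

Photon energy: E = hc/λ = 5.0792 eV
Work function: φ = 3.95 eV

Since E_photon (5.0792 eV) > φ (3.95 eV), photoemission WILL occur.
The threshold wavelength is λ₀ = hc/φ = 313.9 nm.
Since 244.1 nm < 313.9 nm, the light has sufficient energy.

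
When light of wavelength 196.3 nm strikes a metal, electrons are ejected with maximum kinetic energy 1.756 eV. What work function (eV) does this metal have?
4.56 eV

From Einstein's photoelectric equation: KE_max = hf - φ = hc/λ - φ

Rearranging for φ:
φ = hc/λ - KE_max

Calculate photon energy:
E_photon = hc/λ = 6.3161 eV

Therefore:
φ = 6.3161 - 1.756 = 4.56 eV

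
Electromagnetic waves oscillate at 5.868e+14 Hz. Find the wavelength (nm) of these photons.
510.89 nm

Using the wave equation: c = fλ

Solving for wavelength:
λ = c/f = (3×10⁸ m/s) / (5.868e+14 Hz)
λ = 510.89 nm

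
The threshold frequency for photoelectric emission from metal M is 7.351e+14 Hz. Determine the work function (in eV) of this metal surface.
3.04 eV

At the threshold frequency, photon energy equals work function:
φ = hf₀

Calculating:
φ = (6.626×10⁻³⁴ J·s)(7.351e+14 Hz)
φ = 3.04 eV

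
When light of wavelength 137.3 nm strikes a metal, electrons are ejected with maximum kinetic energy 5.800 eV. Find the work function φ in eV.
3.23 eV

From Einstein's photoelectric equation: KE_max = hf - φ = hc/λ - φ

Rearranging for φ:
φ = hc/λ - KE_max

Calculate photon energy:
E_photon = hc/λ = 9.0302 eV

Therefore:
φ = 9.0302 - 5.800 = 3.23 eV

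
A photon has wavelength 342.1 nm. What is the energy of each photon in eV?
3.6242 eV

Using E = hf = hc/λ:

E = hc/λ = (6.626×10⁻³⁴ J·s)(3×10⁸ m/s) / (342.1×10⁻⁹ m)
E = 3.6242 eV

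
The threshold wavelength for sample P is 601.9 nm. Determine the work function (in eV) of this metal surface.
2.06 eV

At the threshold wavelength, photon energy equals work function:
φ = hc/λ₀

Calculating:
φ = (6.626×10⁻³⁴ J·s)(3×10⁸ m/s) / (601.9×10⁻⁹ m)
φ = 2.06 eV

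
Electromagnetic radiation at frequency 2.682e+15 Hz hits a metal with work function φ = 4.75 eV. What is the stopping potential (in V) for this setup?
6.3419 V

The stopping potential V_s satisfies: eV_s = KE_max

First, find KE_max using Einstein's equation:
E_photon = hf = (6.626×10⁻³⁴ J·s)(2.682e+15 Hz) = 11.0919 eV
KE_max = E_photon - φ = 11.0919 - 4.75 = 6.3419 eV

Since eV_s = KE_max:
V_s = KE_max/e = 6.3419 V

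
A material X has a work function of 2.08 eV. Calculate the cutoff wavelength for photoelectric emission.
596.08 nm

The threshold wavelength is when the photon energy equals the work function:
hc/λ₀ = φ

Solving for λ₀:
λ₀ = hc/φ = (6.626×10⁻³⁴ J·s)(3×10⁸ m/s) / (2.08 eV × 1.602×10⁻¹⁹ J/eV)
λ₀ = 596.08 nm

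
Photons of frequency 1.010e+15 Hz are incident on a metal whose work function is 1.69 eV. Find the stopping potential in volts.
2.4870 V

The stopping potential V_s satisfies: eV_s = KE_max

First, find KE_max using Einstein's equation:
E_photon = hf = (6.626×10⁻³⁴ J·s)(1.010e+15 Hz) = 4.1770 eV
KE_max = E_photon - φ = 4.1770 - 1.69 = 2.4870 eV

Since eV_s = KE_max:
V_s = KE_max/e = 2.4870 V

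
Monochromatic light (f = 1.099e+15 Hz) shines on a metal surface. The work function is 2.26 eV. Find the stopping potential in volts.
2.2851 V

The stopping potential V_s satisfies: eV_s = KE_max

First, find KE_max using Einstein's equation:
E_photon = hf = (6.626×10⁻³⁴ J·s)(1.099e+15 Hz) = 4.5451 eV
KE_max = E_photon - φ = 4.5451 - 2.26 = 2.2851 eV

Since eV_s = KE_max:
V_s = KE_max/e = 2.2851 V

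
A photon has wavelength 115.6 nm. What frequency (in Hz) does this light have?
2.5934e+15 Hz

Using the wave equation: c = fλ

Solving for frequency:
f = c/λ = (3×10⁸ m/s) / (115.6×10⁻⁹ m)
f = 2.5934e+15 Hz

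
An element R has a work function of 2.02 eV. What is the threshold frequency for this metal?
4.8843e+14 Hz

The threshold frequency is when the photon energy equals the work function:
hf₀ = φ

Solving for f₀:
f₀ = φ/h = (2.02 eV × 1.602×10⁻¹⁹ J/eV) / (6.626×10⁻³⁴ J·s)
f₀ = 4.8843e+14 Hz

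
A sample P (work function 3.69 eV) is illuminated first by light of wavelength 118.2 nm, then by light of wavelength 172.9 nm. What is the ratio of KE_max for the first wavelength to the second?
1.9534

Using Einstein's equation: KE_max = hc/λ - φ

For λ₁ = 118.2 nm:
E₁ = hc/λ₁ = 10.4894 eV
KE₁ = E₁ - φ = 10.4894 - 3.69 = 6.7994 eV

For λ₂ = 172.9 nm:
E₂ = hc/λ₂ = 7.1709 eV
KE₂ = E₂ - φ = 7.1709 - 3.69 = 3.4809 eV

Ratio: KE₁/KE₂ = 6.7994/3.4809 = 1.9534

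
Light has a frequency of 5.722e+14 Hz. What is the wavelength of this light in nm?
523.93 nm

Using the wave equation: c = fλ

Solving for wavelength:
λ = c/f = (3×10⁸ m/s) / (5.722e+14 Hz)
λ = 523.93 nm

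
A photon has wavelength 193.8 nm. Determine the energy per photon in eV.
6.3975 eV

Using E = hf = hc/λ:

E = hc/λ = (6.626×10⁻³⁴ J·s)(3×10⁸ m/s) / (193.8×10⁻⁹ m)
E = 6.3975 eV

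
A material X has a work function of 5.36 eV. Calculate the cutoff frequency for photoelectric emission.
1.2960e+15 Hz

The threshold frequency is when the photon energy equals the work function:
hf₀ = φ

Solving for f₀:
f₀ = φ/h = (5.36 eV × 1.602×10⁻¹⁹ J/eV) / (6.626×10⁻³⁴ J·s)
f₀ = 1.2960e+15 Hz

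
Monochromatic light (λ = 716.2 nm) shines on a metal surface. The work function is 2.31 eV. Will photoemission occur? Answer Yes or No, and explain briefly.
No

For photoemission, the photon energy must exceed the work function.

Photon energy: E = hc/λ = 1.7311 eV
Work function: φ = 2.31 eV

Since E_photon (1.7311 eV) < φ (2.31 eV), photoemission will NOT occur.
The threshold wavelength is λ₀ = hc/φ = 536.7 nm.
Since 716.2 nm > 536.7 nm, the photons lack sufficient energy.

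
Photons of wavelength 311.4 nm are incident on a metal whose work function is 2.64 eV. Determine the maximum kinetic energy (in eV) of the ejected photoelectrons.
1.3415 eV

Using Einstein's photoelectric equation: KE_max = hf - φ = hc/λ - φ

First, calculate the photon energy:
E_photon = hc/λ = (6.626×10⁻³⁴ J·s)(3×10⁸ m/s) / (311.4×10⁻⁹ m)
E_photon = 3.9815 eV

Then, the maximum kinetic energy:
KE_max = E_photon - φ = 3.9815 eV - 2.64 eV = 1.3415 eV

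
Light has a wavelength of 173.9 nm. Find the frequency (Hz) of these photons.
1.7239e+15 Hz

Using the wave equation: c = fλ

Solving for frequency:
f = c/λ = (3×10⁸ m/s) / (173.9×10⁻⁹ m)
f = 1.7239e+15 Hz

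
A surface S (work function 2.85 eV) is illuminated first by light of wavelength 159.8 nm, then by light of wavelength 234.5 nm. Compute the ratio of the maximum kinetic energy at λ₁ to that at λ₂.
2.0141

Using Einstein's equation: KE_max = hc/λ - φ

For λ₁ = 159.8 nm:
E₁ = hc/λ₁ = 7.7587 eV
KE₁ = E₁ - φ = 7.7587 - 2.85 = 4.9087 eV

For λ₂ = 234.5 nm:
E₂ = hc/λ₂ = 5.2872 eV
KE₂ = E₂ - φ = 5.2872 - 2.85 = 2.4372 eV

Ratio: KE₁/KE₂ = 4.9087/2.4372 = 2.0141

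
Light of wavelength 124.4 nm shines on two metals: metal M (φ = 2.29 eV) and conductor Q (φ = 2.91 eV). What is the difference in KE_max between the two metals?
0.6200 eV

Using KE_max = hc/λ - φ for each metal:

Photon energy: E = hc/λ = 9.9666 eV

For metal M (φ₁ = 2.29 eV):
KE₁ = E - φ₁ = 9.9666 - 2.29 = 7.6766 eV

For conductor Q (φ₂ = 2.91 eV):
KE₂ = E - φ₂ = 9.9666 - 2.91 = 7.0566 eV

Difference:
ΔKE = KE₁ - KE₂ = 7.6766 - 7.0566 = 0.6200 eV

Note: The difference equals the difference in work functions: 2.91 - 2.29 = 0.62 eV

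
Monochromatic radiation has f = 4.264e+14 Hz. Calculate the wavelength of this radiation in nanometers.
703.08 nm

Using the wave equation: c = fλ

Solving for wavelength:
λ = c/f = (3×10⁸ m/s) / (4.264e+14 Hz)
λ = 703.08 nm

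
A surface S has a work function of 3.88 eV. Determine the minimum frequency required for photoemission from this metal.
9.3818e+14 Hz

The threshold frequency is when the photon energy equals the work function:
hf₀ = φ

Solving for f₀:
f₀ = φ/h = (3.88 eV × 1.602×10⁻¹⁹ J/eV) / (6.626×10⁻³⁴ J·s)
f₀ = 9.3818e+14 Hz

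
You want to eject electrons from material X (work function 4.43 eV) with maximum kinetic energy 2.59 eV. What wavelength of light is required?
176.62 nm

From Einstein's equation: KE_max = hc/λ - φ

Rearranging for λ:
hc/λ = KE_max + φ
λ = hc/(KE_max + φ)

Required photon energy:
E_photon = KE_max + φ = 2.59 + 4.43 = 7.02 eV

Required wavelength:
λ = hc/E_photon = (6.626×10⁻³⁴)(3×10⁸) / (7.02 × 1.602×10⁻¹⁹)
λ = 176.62 nm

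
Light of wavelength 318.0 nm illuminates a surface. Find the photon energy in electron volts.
3.8989 eV

Using E = hf = hc/λ:

E = hc/λ = (6.626×10⁻³⁴ J·s)(3×10⁸ m/s) / (318.0×10⁻⁹ m)
E = 3.8989 eV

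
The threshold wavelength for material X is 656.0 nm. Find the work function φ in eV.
1.89 eV

At the threshold wavelength, photon energy equals work function:
φ = hc/λ₀

Calculating:
φ = (6.626×10⁻³⁴ J·s)(3×10⁸ m/s) / (656.0×10⁻⁹ m)
φ = 1.89 eV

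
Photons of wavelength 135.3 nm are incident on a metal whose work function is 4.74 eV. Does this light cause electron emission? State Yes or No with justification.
Yes

For photoemission, the photon energy must exceed the work function.

Photon energy: E = hc/λ = 9.1637 eV
Work function: φ = 4.74 eV

Since E_photon (9.1637 eV) > φ (4.74 eV), photoemission WILL occur.
The threshold wavelength is λ₀ = hc/φ = 261.6 nm.
Since 135.3 nm < 261.6 nm, the light has sufficient energy.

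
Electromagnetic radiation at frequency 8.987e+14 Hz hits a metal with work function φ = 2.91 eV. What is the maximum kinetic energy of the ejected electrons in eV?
0.8067 eV

Using Einstein's photoelectric equation: KE_max = hf - φ

First, calculate the photon energy:
E_photon = hf = (6.626×10⁻³⁴ J·s)(8.987e+14 Hz)
E_photon = 3.7167 eV

Then, the maximum kinetic energy:
KE_max = E_photon - φ = 3.7167 eV - 2.91 eV = 0.8067 eV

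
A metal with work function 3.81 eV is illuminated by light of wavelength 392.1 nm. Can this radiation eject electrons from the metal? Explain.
No

For photoemission, the photon energy must exceed the work function.

Photon energy: E = hc/λ = 3.1621 eV
Work function: φ = 3.81 eV

Since E_photon (3.1621 eV) < φ (3.81 eV), photoemission will NOT occur.
The threshold wavelength is λ₀ = hc/φ = 325.4 nm.
Since 392.1 nm > 325.4 nm, the photons lack sufficient energy.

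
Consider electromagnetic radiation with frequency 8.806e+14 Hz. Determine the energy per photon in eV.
3.6419 eV

Using E = hf:

E = hf = (6.626×10⁻³⁴ J·s)(8.806e+14 Hz)
E = 3.6419 eV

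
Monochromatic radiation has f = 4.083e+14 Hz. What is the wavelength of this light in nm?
734.25 nm

Using the wave equation: c = fλ

Solving for wavelength:
λ = c/f = (3×10⁸ m/s) / (4.083e+14 Hz)
λ = 734.25 nm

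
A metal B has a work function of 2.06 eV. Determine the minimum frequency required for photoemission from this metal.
4.9811e+14 Hz

The threshold frequency is when the photon energy equals the work function:
hf₀ = φ

Solving for f₀:
f₀ = φ/h = (2.06 eV × 1.602×10⁻¹⁹ J/eV) / (6.626×10⁻³⁴ J·s)
f₀ = 4.9811e+14 Hz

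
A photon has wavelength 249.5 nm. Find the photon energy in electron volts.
4.9693 eV

Using E = hf = hc/λ:

E = hc/λ = (6.626×10⁻³⁴ J·s)(3×10⁸ m/s) / (249.5×10⁻⁹ m)
E = 4.9693 eV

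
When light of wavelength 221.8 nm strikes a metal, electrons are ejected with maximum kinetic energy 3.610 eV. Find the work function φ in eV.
1.98 eV

From Einstein's photoelectric equation: KE_max = hf - φ = hc/λ - φ

Rearranging for φ:
φ = hc/λ - KE_max

Calculate photon energy:
E_photon = hc/λ = 5.5899 eV

Therefore:
φ = 5.5899 - 3.610 = 1.98 eV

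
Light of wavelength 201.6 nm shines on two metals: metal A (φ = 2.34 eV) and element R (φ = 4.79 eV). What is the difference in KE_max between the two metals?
2.4500 eV

Using KE_max = hc/λ - φ for each metal:

Photon energy: E = hc/λ = 6.1500 eV

For metal A (φ₁ = 2.34 eV):
KE₁ = E - φ₁ = 6.1500 - 2.34 = 3.8100 eV

For element R (φ₂ = 4.79 eV):
KE₂ = E - φ₂ = 6.1500 - 4.79 = 1.3600 eV

Difference:
ΔKE = KE₁ - KE₂ = 3.8100 - 1.3600 = 2.4500 eV

Note: The difference equals the difference in work functions: 4.79 - 2.34 = 2.45 eV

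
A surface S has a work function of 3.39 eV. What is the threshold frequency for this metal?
8.1970e+14 Hz

The threshold frequency is when the photon energy equals the work function:
hf₀ = φ

Solving for f₀:
f₀ = φ/h = (3.39 eV × 1.602×10⁻¹⁹ J/eV) / (6.626×10⁻³⁴ J·s)
f₀ = 8.1970e+14 Hz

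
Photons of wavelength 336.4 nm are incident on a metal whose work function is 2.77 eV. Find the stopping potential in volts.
0.9156 V

The stopping potential V_s satisfies: eV_s = KE_max

First, find KE_max using Einstein's equation:
E_photon = hc/λ = 3.6856 eV
KE_max = E_photon - φ = 3.6856 - 2.77 = 0.9156 eV

Since eV_s = KE_max:
V_s = KE_max/e = 0.9156 V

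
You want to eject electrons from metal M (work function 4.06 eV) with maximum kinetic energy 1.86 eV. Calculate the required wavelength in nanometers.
209.43 nm

From Einstein's equation: KE_max = hc/λ - φ

Rearranging for λ:
hc/λ = KE_max + φ
λ = hc/(KE_max + φ)

Required photon energy:
E_photon = KE_max + φ = 1.86 + 4.06 = 5.92 eV

Required wavelength:
λ = hc/E_photon = (6.626×10⁻³⁴)(3×10⁸) / (5.92 × 1.602×10⁻¹⁹)
λ = 209.43 nm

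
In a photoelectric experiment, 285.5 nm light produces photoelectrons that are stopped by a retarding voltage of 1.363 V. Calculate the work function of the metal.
2.98 eV

The stopping potential gives the maximum kinetic energy: KE_max = eV_s = 1.363 eV

From Einstein's photoelectric equation: KE_max = hc/λ - φ
Rearranging: φ = hc/λ - KE_max

Calculate photon energy:
E_photon = hc/λ = (6.626×10⁻³⁴ J·s)(3×10⁸ m/s) / (285.5×10⁻⁹ m) = 4.3427 eV

Therefore:
φ = 4.3427 - 1.363 = 2.98 eV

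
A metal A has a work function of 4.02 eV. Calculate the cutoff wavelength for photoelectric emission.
308.42 nm

The threshold wavelength is when the photon energy equals the work function:
hc/λ₀ = φ

Solving for λ₀:
λ₀ = hc/φ = (6.626×10⁻³⁴ J·s)(3×10⁸ m/s) / (4.02 eV × 1.602×10⁻¹⁹ J/eV)
λ₀ = 308.42 nm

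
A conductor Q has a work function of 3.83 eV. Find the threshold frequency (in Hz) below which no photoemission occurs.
9.2609e+14 Hz

The threshold frequency is when the photon energy equals the work function:
hf₀ = φ

Solving for f₀:
f₀ = φ/h = (3.83 eV × 1.602×10⁻¹⁹ J/eV) / (6.626×10⁻³⁴ J·s)
f₀ = 9.2609e+14 Hz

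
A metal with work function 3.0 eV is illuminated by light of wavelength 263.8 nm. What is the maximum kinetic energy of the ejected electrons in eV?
1.6999 eV

Using Einstein's photoelectric equation: KE_max = hf - φ = hc/λ - φ

First, calculate the photon energy:
E_photon = hc/λ = (6.626×10⁻³⁴ J·s)(3×10⁸ m/s) / (263.8×10⁻⁹ m)
E_photon = 4.6999 eV

Then, the maximum kinetic energy:
KE_max = E_photon - φ = 4.6999 eV - 3.0 eV = 1.6999 eV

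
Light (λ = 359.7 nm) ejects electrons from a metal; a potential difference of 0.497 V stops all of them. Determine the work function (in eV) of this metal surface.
2.95 eV

The stopping potential gives the maximum kinetic energy: KE_max = eV_s = 0.497 eV

From Einstein's photoelectric equation: KE_max = hc/λ - φ
Rearranging: φ = hc/λ - KE_max

Calculate photon energy:
E_photon = hc/λ = (6.626×10⁻³⁴ J·s)(3×10⁸ m/s) / (359.7×10⁻⁹ m) = 3.4469 eV

Therefore:
φ = 3.4469 - 0.497 = 2.95 eV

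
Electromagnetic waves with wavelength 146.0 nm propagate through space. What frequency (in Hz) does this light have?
2.0534e+15 Hz

Using the wave equation: c = fλ

Solving for frequency:
f = c/λ = (3×10⁸ m/s) / (146.0×10⁻⁹ m)
f = 2.0534e+15 Hz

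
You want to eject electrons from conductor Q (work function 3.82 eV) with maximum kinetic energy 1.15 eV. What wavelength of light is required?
249.47 nm

From Einstein's equation: KE_max = hc/λ - φ

Rearranging for λ:
hc/λ = KE_max + φ
λ = hc/(KE_max + φ)

Required photon energy:
E_photon = KE_max + φ = 1.15 + 3.82 = 4.97 eV

Required wavelength:
λ = hc/E_photon = (6.626×10⁻³⁴)(3×10⁸) / (4.97 × 1.602×10⁻¹⁹)
λ = 249.47 nm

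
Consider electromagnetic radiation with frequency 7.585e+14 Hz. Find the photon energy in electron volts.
3.1369 eV

Using E = hf:

E = hf = (6.626×10⁻³⁴ J·s)(7.585e+14 Hz)
E = 3.1369 eV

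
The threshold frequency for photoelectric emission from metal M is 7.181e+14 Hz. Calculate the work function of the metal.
2.97 eV

At the threshold frequency, photon energy equals work function:
φ = hf₀

Calculating:
φ = (6.626×10⁻³⁴ J·s)(7.181e+14 Hz)
φ = 2.97 eV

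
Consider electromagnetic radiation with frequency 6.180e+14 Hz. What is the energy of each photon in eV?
2.5558 eV

Using E = hf:

E = hf = (6.626×10⁻³⁴ J·s)(6.180e+14 Hz)
E = 2.5558 eV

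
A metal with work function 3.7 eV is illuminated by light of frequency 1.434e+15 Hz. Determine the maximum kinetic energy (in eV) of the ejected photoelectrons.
2.2305 eV

Using Einstein's photoelectric equation: KE_max = hf - φ

First, calculate the photon energy:
E_photon = hf = (6.626×10⁻³⁴ J·s)(1.434e+15 Hz)
E_photon = 5.9305 eV

Then, the maximum kinetic energy:
KE_max = E_photon - φ = 5.9305 eV - 3.7 eV = 2.2305 eV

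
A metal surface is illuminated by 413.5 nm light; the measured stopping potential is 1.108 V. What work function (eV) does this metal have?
1.89 eV

The stopping potential gives the maximum kinetic energy: KE_max = eV_s = 1.108 eV

From Einstein's photoelectric equation: KE_max = hc/λ - φ
Rearranging: φ = hc/λ - KE_max

Calculate photon energy:
E_photon = hc/λ = (6.626×10⁻³⁴ J·s)(3×10⁸ m/s) / (413.5×10⁻⁹ m) = 2.9984 eV

Therefore:
φ = 2.9984 - 1.108 = 1.89 eV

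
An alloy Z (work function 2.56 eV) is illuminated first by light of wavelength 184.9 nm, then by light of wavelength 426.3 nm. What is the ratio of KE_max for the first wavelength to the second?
11.8993

Using Einstein's equation: KE_max = hc/λ - φ

For λ₁ = 184.9 nm:
E₁ = hc/λ₁ = 6.7055 eV
KE₁ = E₁ - φ = 6.7055 - 2.56 = 4.1455 eV

For λ₂ = 426.3 nm:
E₂ = hc/λ₂ = 2.9084 eV
KE₂ = E₂ - φ = 2.9084 - 2.56 = 0.3484 eV

Ratio: KE₁/KE₂ = 4.1455/0.3484 = 11.8993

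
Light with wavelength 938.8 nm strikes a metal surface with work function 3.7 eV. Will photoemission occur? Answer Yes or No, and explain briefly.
No

For photoemission, the photon energy must exceed the work function.

Photon energy: E = hc/λ = 1.3207 eV
Work function: φ = 3.7 eV

Since E_photon (1.3207 eV) < φ (3.7 eV), photoemission will NOT occur.
The threshold wavelength is λ₀ = hc/φ = 335.1 nm.
Since 938.8 nm > 335.1 nm, the photons lack sufficient energy.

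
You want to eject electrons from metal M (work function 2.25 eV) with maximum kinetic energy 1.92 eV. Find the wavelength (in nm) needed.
297.32 nm

From Einstein's equation: KE_max = hc/λ - φ

Rearranging for λ:
hc/λ = KE_max + φ
λ = hc/(KE_max + φ)

Required photon energy:
E_photon = KE_max + φ = 1.92 + 2.25 = 4.17 eV

Required wavelength:
λ = hc/E_photon = (6.626×10⁻³⁴)(3×10⁸) / (4.17 × 1.602×10⁻¹⁹)
λ = 297.32 nm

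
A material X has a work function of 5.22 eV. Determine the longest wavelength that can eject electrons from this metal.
237.52 nm

The threshold wavelength is when the photon energy equals the work function:
hc/λ₀ = φ

Solving for λ₀:
λ₀ = hc/φ = (6.626×10⁻³⁴ J·s)(3×10⁸ m/s) / (5.22 eV × 1.602×10⁻¹⁹ J/eV)
λ₀ = 237.52 nm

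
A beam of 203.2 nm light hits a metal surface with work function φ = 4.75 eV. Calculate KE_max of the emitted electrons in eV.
1.3516 eV

Using Einstein's photoelectric equation: KE_max = hf - φ = hc/λ - φ

First, calculate the photon energy:
E_photon = hc/λ = (6.626×10⁻³⁴ J·s)(3×10⁸ m/s) / (203.2×10⁻⁹ m)
E_photon = 6.1016 eV

Then, the maximum kinetic energy:
KE_max = E_photon - φ = 6.1016 eV - 4.75 eV = 1.3516 eV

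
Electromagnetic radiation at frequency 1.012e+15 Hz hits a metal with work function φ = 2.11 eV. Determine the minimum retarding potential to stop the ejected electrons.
2.0753 V

The stopping potential V_s satisfies: eV_s = KE_max

First, find KE_max using Einstein's equation:
E_photon = hf = (6.626×10⁻³⁴ J·s)(1.012e+15 Hz) = 4.1853 eV
KE_max = E_photon - φ = 4.1853 - 2.11 = 2.0753 eV

Since eV_s = KE_max:
V_s = KE_max/e = 2.0753 V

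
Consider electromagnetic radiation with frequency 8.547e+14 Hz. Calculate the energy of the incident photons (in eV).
3.5348 eV

Using E = hf:

E = hf = (6.626×10⁻³⁴ J·s)(8.547e+14 Hz)
E = 3.5348 eV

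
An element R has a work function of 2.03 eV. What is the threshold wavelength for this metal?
610.76 nm

The threshold wavelength is when the photon energy equals the work function:
hc/λ₀ = φ

Solving for λ₀:
λ₀ = hc/φ = (6.626×10⁻³⁴ J·s)(3×10⁸ m/s) / (2.03 eV × 1.602×10⁻¹⁹ J/eV)
λ₀ = 610.76 nm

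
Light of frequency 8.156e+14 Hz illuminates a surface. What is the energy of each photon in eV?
3.3731 eV

Using E = hf:

E = hf = (6.626×10⁻³⁴ J·s)(8.156e+14 Hz)
E = 3.3731 eV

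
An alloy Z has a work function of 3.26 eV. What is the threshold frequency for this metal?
7.8826e+14 Hz

The threshold frequency is when the photon energy equals the work function:
hf₀ = φ

Solving for f₀:
f₀ = φ/h = (3.26 eV × 1.602×10⁻¹⁹ J/eV) / (6.626×10⁻³⁴ J·s)
f₀ = 7.8826e+14 Hz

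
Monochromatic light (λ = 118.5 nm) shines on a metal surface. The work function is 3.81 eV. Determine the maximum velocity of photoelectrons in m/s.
1.5298e+06 m/s

First, find the maximum kinetic energy:
E_photon = hc/λ = 10.4628 eV
KE_max = E_photon - φ = 10.4628 - 3.81 = 6.6528 eV

Convert to Joules: KE_max = 6.6528 × 1.602×10⁻¹⁹ J = 1.0659e-18 J

Then use KE = ½mv² to find velocity:
v = √(2·KE/m) = √(2 × 1.0659e-18 J / 9.109e-31 kg)
v = 1.5298e+06 m/s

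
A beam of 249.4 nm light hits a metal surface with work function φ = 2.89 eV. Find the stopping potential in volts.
2.0813 V

The stopping potential V_s satisfies: eV_s = KE_max

First, find KE_max using Einstein's equation:
E_photon = hc/λ = 4.9713 eV
KE_max = E_photon - φ = 4.9713 - 2.89 = 2.0813 eV

Since eV_s = KE_max:
V_s = KE_max/e = 2.0813 V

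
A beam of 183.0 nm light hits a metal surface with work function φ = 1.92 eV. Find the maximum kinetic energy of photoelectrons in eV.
4.8551 eV

Using Einstein's photoelectric equation: KE_max = hf - φ = hc/λ - φ

First, calculate the photon energy:
E_photon = hc/λ = (6.626×10⁻³⁴ J·s)(3×10⁸ m/s) / (183.0×10⁻⁹ m)
E_photon = 6.7751 eV

Then, the maximum kinetic energy:
KE_max = E_photon - φ = 6.7751 eV - 1.92 eV = 4.8551 eV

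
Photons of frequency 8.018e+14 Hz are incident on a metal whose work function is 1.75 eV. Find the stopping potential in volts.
1.5660 V

The stopping potential V_s satisfies: eV_s = KE_max

First, find KE_max using Einstein's equation:
E_photon = hf = (6.626×10⁻³⁴ J·s)(8.018e+14 Hz) = 3.3160 eV
KE_max = E_photon - φ = 3.3160 - 1.75 = 1.5660 eV

Since eV_s = KE_max:
V_s = KE_max/e = 1.5660 V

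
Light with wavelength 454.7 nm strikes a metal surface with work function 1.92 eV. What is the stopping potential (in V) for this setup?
0.8067 V

The stopping potential V_s satisfies: eV_s = KE_max

First, find KE_max using Einstein's equation:
E_photon = hc/λ = 2.7267 eV
KE_max = E_photon - φ = 2.7267 - 1.92 = 0.8067 eV

Since eV_s = KE_max:
V_s = KE_max/e = 0.8067 V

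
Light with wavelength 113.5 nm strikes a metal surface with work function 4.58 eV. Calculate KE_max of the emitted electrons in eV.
6.3437 eV

Using Einstein's photoelectric equation: KE_max = hf - φ = hc/λ - φ

First, calculate the photon energy:
E_photon = hc/λ = (6.626×10⁻³⁴ J·s)(3×10⁸ m/s) / (113.5×10⁻⁹ m)
E_photon = 10.9237 eV

Then, the maximum kinetic energy:
KE_max = E_photon - φ = 10.9237 eV - 4.58 eV = 6.3437 eV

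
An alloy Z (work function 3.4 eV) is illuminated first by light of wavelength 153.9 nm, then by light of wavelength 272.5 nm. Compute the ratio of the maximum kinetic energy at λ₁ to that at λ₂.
4.0493

Using Einstein's equation: KE_max = hc/λ - φ

For λ₁ = 153.9 nm:
E₁ = hc/λ₁ = 8.0562 eV
KE₁ = E₁ - φ = 8.0562 - 3.4 = 4.6562 eV

For λ₂ = 272.5 nm:
E₂ = hc/λ₂ = 4.5499 eV
KE₂ = E₂ - φ = 4.5499 - 3.4 = 1.1499 eV

Ratio: KE₁/KE₂ = 4.6562/1.1499 = 4.0493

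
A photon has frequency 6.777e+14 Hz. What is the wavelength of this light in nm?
442.37 nm

Using the wave equation: c = fλ

Solving for wavelength:
λ = c/f = (3×10⁸ m/s) / (6.777e+14 Hz)
λ = 442.37 nm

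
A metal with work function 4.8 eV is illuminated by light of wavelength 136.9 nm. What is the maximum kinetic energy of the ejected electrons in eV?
4.2566 eV

Using Einstein's photoelectric equation: KE_max = hf - φ = hc/λ - φ

First, calculate the photon energy:
E_photon = hc/λ = (6.626×10⁻³⁴ J·s)(3×10⁸ m/s) / (136.9×10⁻⁹ m)
E_photon = 9.0566 eV

Then, the maximum kinetic energy:
KE_max = E_photon - φ = 9.0566 eV - 4.8 eV = 4.2566 eV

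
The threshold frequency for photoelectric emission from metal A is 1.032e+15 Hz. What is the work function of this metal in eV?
4.27 eV

At the threshold frequency, photon energy equals work function:
φ = hf₀

Calculating:
φ = (6.626×10⁻³⁴ J·s)(1.032e+15 Hz)
φ = 4.27 eV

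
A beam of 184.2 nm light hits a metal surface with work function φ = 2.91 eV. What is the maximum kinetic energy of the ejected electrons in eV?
3.8210 eV

Using Einstein's photoelectric equation: KE_max = hf - φ = hc/λ - φ

First, calculate the photon energy:
E_photon = hc/λ = (6.626×10⁻³⁴ J·s)(3×10⁸ m/s) / (184.2×10⁻⁹ m)
E_photon = 6.7310 eV

Then, the maximum kinetic energy:
KE_max = E_photon - φ = 6.7310 eV - 2.91 eV = 3.8210 eV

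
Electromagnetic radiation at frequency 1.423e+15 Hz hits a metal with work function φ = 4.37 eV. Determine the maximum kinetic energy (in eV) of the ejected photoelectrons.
1.5151 eV

Using Einstein's photoelectric equation: KE_max = hf - φ

First, calculate the photon energy:
E_photon = hf = (6.626×10⁻³⁴ J·s)(1.423e+15 Hz)
E_photon = 5.8851 eV

Then, the maximum kinetic energy:
KE_max = E_photon - φ = 5.8851 eV - 4.37 eV = 1.5151 eV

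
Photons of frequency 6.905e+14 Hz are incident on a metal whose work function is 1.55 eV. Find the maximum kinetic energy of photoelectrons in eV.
1.3057 eV

Using Einstein's photoelectric equation: KE_max = hf - φ

First, calculate the photon energy:
E_photon = hf = (6.626×10⁻³⁴ J·s)(6.905e+14 Hz)
E_photon = 2.8557 eV

Then, the maximum kinetic energy:
KE_max = E_photon - φ = 2.8557 eV - 1.55 eV = 1.3057 eV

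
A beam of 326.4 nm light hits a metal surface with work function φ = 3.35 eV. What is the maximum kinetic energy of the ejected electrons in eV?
0.4485 eV

Using Einstein's photoelectric equation: KE_max = hf - φ = hc/λ - φ

First, calculate the photon energy:
E_photon = hc/λ = (6.626×10⁻³⁴ J·s)(3×10⁸ m/s) / (326.4×10⁻⁹ m)
E_photon = 3.7985 eV

Then, the maximum kinetic energy:
KE_max = E_photon - φ = 3.7985 eV - 3.35 eV = 0.4485 eV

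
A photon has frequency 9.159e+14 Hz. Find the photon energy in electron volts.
3.7879 eV

Using E = hf:

E = hf = (6.626×10⁻³⁴ J·s)(9.159e+14 Hz)
E = 3.7879 eV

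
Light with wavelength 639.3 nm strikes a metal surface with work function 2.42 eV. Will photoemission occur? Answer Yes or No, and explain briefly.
No

For photoemission, the photon energy must exceed the work function.

Photon energy: E = hc/λ = 1.9394 eV
Work function: φ = 2.42 eV

Since E_photon (1.9394 eV) < φ (2.42 eV), photoemission will NOT occur.
The threshold wavelength is λ₀ = hc/φ = 512.3 nm.
Since 639.3 nm > 512.3 nm, the photons lack sufficient energy.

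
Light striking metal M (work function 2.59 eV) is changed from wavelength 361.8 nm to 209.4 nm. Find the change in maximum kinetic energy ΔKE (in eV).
2.4941 eV

Using Einstein's equation: KE_max = hc/λ - φ

For λ₁ = 361.8 nm:
KE₁ = hc/λ₁ - φ = 3.4269 - 2.59 = 0.8369 eV

For λ₂ = 209.4 nm:
KE₂ = hc/λ₂ - φ = 5.9209 - 2.59 = 3.3309 eV

Change in KE:
ΔKE = KE₂ - KE₁ = 3.3309 - 0.8369 = 2.4941 eV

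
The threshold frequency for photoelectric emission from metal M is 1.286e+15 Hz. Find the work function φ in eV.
5.32 eV

At the threshold frequency, photon energy equals work function:
φ = hf₀

Calculating:
φ = (6.626×10⁻³⁴ J·s)(1.286e+15 Hz)
φ = 5.32 eV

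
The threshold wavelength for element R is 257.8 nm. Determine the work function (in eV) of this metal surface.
4.81 eV

At the threshold wavelength, photon energy equals work function:
φ = hc/λ₀

Calculating:
φ = (6.626×10⁻³⁴ J·s)(3×10⁸ m/s) / (257.8×10⁻⁹ m)
φ = 4.81 eV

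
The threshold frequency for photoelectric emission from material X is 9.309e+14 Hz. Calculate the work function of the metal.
3.85 eV

At the threshold frequency, photon energy equals work function:
φ = hf₀

Calculating:
φ = (6.626×10⁻³⁴ J·s)(9.309e+14 Hz)
φ = 3.85 eV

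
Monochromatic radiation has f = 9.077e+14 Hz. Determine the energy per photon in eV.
3.7539 eV

Using E = hf:

E = hf = (6.626×10⁻³⁴ J·s)(9.077e+14 Hz)
E = 3.7539 eV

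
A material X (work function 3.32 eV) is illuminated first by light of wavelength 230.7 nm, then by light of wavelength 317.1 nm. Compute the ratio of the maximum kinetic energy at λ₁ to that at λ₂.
3.4822

Using Einstein's equation: KE_max = hc/λ - φ

For λ₁ = 230.7 nm:
E₁ = hc/λ₁ = 5.3743 eV
KE₁ = E₁ - φ = 5.3743 - 3.32 = 2.0543 eV

For λ₂ = 317.1 nm:
E₂ = hc/λ₂ = 3.9099 eV
KE₂ = E₂ - φ = 3.9099 - 3.32 = 0.5899 eV

Ratio: KE₁/KE₂ = 2.0543/0.5899 = 3.4822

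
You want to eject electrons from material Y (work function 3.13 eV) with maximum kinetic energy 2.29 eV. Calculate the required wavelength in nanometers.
228.75 nm

From Einstein's equation: KE_max = hc/λ - φ

Rearranging for λ:
hc/λ = KE_max + φ
λ = hc/(KE_max + φ)

Required photon energy:
E_photon = KE_max + φ = 2.29 + 3.13 = 5.42 eV

Required wavelength:
λ = hc/E_photon = (6.626×10⁻³⁴)(3×10⁸) / (5.42 × 1.602×10⁻¹⁹)
λ = 228.75 nm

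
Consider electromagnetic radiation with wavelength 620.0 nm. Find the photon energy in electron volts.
1.9997 eV

Using E = hf = hc/λ:

E = hc/λ = (6.626×10⁻³⁴ J·s)(3×10⁸ m/s) / (620.0×10⁻⁹ m)
E = 1.9997 eV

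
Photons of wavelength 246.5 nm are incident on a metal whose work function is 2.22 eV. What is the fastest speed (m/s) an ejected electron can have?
9.9417e+05 m/s

First, find the maximum kinetic energy:
E_photon = hc/λ = 5.0298 eV
KE_max = E_photon - φ = 5.0298 - 2.22 = 2.8098 eV

Convert to Joules: KE_max = 2.8098 × 1.602×10⁻¹⁹ J = 4.5018e-19 J

Then use KE = ½mv² to find velocity:
v = √(2·KE/m) = √(2 × 4.5018e-19 J / 9.109e-31 kg)
v = 9.9417e+05 m/s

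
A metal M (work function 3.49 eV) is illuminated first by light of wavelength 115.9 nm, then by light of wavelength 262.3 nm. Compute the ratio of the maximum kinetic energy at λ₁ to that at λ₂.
5.8275

Using Einstein's equation: KE_max = hc/λ - φ

For λ₁ = 115.9 nm:
E₁ = hc/λ₁ = 10.6975 eV
KE₁ = E₁ - φ = 10.6975 - 3.49 = 7.2075 eV

For λ₂ = 262.3 nm:
E₂ = hc/λ₂ = 4.7268 eV
KE₂ = E₂ - φ = 4.7268 - 3.49 = 1.2368 eV

Ratio: KE₁/KE₂ = 7.2075/1.2368 = 5.8275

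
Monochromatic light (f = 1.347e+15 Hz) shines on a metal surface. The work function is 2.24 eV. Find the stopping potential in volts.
3.3307 V

The stopping potential V_s satisfies: eV_s = KE_max

First, find KE_max using Einstein's equation:
E_photon = hf = (6.626×10⁻³⁴ J·s)(1.347e+15 Hz) = 5.5707 eV
KE_max = E_photon - φ = 5.5707 - 2.24 = 3.3307 eV

Since eV_s = KE_max:
V_s = KE_max/e = 3.3307 V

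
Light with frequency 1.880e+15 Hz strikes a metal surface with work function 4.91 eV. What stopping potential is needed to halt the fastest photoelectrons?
2.8651 V

The stopping potential V_s satisfies: eV_s = KE_max

First, find KE_max using Einstein's equation:
E_photon = hf = (6.626×10⁻³⁴ J·s)(1.880e+15 Hz) = 7.7751 eV
KE_max = E_photon - φ = 7.7751 - 4.91 = 2.8651 eV

Since eV_s = KE_max:
V_s = KE_max/e = 2.8651 V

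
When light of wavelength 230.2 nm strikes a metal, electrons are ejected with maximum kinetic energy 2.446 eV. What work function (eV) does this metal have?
2.94 eV

From Einstein's photoelectric equation: KE_max = hf - φ = hc/λ - φ

Rearranging for φ:
φ = hc/λ - KE_max

Calculate photon energy:
E_photon = hc/λ = 5.3859 eV

Therefore:
φ = 5.3859 - 2.446 = 2.94 eV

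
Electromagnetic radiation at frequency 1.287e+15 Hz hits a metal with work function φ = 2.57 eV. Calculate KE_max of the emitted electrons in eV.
2.7526 eV

Using Einstein's photoelectric equation: KE_max = hf - φ

First, calculate the photon energy:
E_photon = hf = (6.626×10⁻³⁴ J·s)(1.287e+15 Hz)
E_photon = 5.3226 eV

Then, the maximum kinetic energy:
KE_max = E_photon - φ = 5.3226 eV - 2.57 eV = 2.7526 eV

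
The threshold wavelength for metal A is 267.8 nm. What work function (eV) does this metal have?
4.63 eV

At the threshold wavelength, photon energy equals work function:
φ = hc/λ₀

Calculating:
φ = (6.626×10⁻³⁴ J·s)(3×10⁸ m/s) / (267.8×10⁻⁹ m)
φ = 4.63 eV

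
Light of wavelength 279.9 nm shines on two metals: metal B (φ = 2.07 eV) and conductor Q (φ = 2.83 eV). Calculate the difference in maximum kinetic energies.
0.7600 eV

Using KE_max = hc/λ - φ for each metal:

Photon energy: E = hc/λ = 4.4296 eV

For metal B (φ₁ = 2.07 eV):
KE₁ = E - φ₁ = 4.4296 - 2.07 = 2.3596 eV

For conductor Q (φ₂ = 2.83 eV):
KE₂ = E - φ₂ = 4.4296 - 2.83 = 1.5996 eV

Difference:
ΔKE = KE₁ - KE₂ = 2.3596 - 1.5996 = 0.7600 eV

Note: The difference equals the difference in work functions: 2.83 - 2.07 = 0.76 eV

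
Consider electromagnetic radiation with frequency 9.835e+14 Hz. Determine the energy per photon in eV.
4.0674 eV

Using E = hf:

E = hf = (6.626×10⁻³⁴ J·s)(9.835e+14 Hz)
E = 4.0674 eV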